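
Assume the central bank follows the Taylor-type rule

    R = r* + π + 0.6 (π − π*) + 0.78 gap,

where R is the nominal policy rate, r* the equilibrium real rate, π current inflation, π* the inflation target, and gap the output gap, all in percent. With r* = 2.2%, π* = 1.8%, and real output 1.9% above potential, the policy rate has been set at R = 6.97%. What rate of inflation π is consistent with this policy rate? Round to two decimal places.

2.73%

Output 1.9% above potential → gap = 1.9.
Collecting π: R = r* + (1 + 0.6) π − 0.6 π* + 0.78 gap
1.6 π = 6.97 − 2.2 + 0.6 × 1.8 − 0.78 × 1.9 = 4.368
π = 4.368 / 1.6 = 2.73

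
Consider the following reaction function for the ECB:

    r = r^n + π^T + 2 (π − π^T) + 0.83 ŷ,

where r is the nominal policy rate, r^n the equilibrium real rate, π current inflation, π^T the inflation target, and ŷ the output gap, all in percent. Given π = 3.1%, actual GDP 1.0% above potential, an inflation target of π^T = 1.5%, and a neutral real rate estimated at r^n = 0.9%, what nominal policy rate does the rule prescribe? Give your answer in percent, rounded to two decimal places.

Output 1.0% above potential → ŷ = 1.0.
r = 0.9 + 1.5 + 2 × (3.1 − 1.5) + 0.83 × 1.0
   = 0.9 + 1.5 + 3.2 + 0.83 = 6.43

6.43%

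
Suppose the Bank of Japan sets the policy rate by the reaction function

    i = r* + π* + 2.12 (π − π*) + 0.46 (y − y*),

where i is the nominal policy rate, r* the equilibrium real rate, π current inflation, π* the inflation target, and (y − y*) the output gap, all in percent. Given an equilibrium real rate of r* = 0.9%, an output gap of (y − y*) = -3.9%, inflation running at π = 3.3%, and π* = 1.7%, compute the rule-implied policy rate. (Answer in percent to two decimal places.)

i = 0.9 + 1.7 + 2.12 × (3.3 − 1.7) + 0.46 × (-3.9)
   = 0.9 + 1.7 + 3.392 − 1.794 = 4.20

4.20%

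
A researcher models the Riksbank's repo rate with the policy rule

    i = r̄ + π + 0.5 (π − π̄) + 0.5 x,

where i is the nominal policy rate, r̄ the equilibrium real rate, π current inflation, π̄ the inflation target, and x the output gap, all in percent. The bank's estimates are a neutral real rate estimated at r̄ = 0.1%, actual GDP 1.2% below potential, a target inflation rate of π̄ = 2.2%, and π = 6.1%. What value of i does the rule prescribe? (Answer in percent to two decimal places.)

7.55%

Output 1.2% below potential → x = -1.2.
i = 0.1 + 6.1 + 0.5 × (6.1 − 2.2) + 0.5 × (-1.2)
   = 0.1 + 6.1 + 1.95 − 0.6 = 7.55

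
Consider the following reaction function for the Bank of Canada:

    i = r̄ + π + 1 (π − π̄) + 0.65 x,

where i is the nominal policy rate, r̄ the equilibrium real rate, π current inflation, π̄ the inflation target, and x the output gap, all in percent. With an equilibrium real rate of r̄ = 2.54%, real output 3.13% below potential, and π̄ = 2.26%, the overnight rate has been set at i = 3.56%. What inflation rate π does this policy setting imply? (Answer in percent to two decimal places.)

Output 3.13% below potential → x = -3.13.
Collecting π: i = r̄ + (1 + 1) π − 1 π̄ + 0.65 x
2 π = 3.56 − 2.54 + 1 × 2.26 − 0.65 × (-3.13) = 5.3145
π = 5.3145 / 2 = 2.66

2.66%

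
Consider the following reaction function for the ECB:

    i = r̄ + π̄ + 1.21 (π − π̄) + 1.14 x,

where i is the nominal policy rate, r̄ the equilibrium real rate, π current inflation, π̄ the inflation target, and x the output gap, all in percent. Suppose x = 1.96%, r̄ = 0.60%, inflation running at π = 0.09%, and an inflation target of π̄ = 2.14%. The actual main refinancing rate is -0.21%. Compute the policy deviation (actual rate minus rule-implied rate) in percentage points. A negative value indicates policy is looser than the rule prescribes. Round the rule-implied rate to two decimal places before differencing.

-2.70 pp

i = 0.60 + 2.14 + 1.21 × (0.09 − 2.14) + 1.14 × 1.96
   = 0.60 + 2.14 − 2.4805 + 2.2344 = 2.49
Deviation = -0.21 − 2.49 = -2.70 pp.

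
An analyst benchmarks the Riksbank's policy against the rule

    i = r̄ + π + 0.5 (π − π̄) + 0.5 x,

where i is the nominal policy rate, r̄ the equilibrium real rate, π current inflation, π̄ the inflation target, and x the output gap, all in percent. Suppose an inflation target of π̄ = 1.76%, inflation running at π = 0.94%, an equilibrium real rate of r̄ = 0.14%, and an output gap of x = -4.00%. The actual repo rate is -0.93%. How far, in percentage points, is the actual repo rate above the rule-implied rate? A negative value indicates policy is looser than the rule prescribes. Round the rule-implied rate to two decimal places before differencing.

i = 0.14 + 0.94 + 0.5 × (0.94 − 1.76) + 0.5 × (-4.00)
   = 0.14 + 0.94 − 0.41 − 2 = -1.33
Deviation = -0.93 − (-1.33) = 0.40 pp.

0.40 pp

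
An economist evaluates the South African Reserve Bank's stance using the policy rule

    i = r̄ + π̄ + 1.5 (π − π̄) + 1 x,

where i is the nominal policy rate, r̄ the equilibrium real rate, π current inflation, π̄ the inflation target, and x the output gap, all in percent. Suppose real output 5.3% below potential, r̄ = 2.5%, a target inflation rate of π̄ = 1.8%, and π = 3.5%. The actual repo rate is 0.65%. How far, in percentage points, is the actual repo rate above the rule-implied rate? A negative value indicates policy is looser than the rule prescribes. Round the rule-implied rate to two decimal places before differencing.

Output 5.3% below potential → x = -5.3.
i = 2.5 + 1.8 + 1.5 × (3.5 − 1.8) + 1 × (-5.3)
   = 2.5 + 1.8 + 2.55 − 5.3 = 1.55
Deviation = 0.65 − 1.55 = -0.90 pp.

-0.90 pp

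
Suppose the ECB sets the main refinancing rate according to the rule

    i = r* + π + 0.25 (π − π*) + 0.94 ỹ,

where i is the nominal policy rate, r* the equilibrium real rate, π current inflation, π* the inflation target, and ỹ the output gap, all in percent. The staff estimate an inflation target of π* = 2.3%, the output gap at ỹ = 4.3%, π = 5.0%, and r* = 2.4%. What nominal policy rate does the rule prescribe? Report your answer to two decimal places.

12.12%

i = 2.4 + 5.0 + 0.25 × (5.0 − 2.3) + 0.94 × 4.3
   = 2.4 + 5 + 0.675 + 4.042 = 12.12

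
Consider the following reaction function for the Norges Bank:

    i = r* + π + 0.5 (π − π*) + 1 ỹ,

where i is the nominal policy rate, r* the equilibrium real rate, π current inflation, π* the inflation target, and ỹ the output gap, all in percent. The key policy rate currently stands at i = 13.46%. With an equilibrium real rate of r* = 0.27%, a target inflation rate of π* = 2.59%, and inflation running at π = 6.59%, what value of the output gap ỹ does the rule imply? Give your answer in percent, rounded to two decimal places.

1 ỹ = 13.46 − 0.27 − 6.59 − 0.5 × (6.59 − 2.59) = 4.6
ỹ = 4.6 / 1 = 4.60

4.60%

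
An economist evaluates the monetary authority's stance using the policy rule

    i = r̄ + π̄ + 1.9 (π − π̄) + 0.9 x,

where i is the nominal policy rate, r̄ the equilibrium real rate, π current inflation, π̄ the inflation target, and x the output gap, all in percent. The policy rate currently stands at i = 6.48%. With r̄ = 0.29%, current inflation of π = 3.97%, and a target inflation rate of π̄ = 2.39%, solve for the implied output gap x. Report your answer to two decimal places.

0.9 x = 6.48 − 0.29 − 2.39 − 1.9 × (3.97 − 2.39) = 0.798
x = 0.798 / 0.9 = 0.89

0.89%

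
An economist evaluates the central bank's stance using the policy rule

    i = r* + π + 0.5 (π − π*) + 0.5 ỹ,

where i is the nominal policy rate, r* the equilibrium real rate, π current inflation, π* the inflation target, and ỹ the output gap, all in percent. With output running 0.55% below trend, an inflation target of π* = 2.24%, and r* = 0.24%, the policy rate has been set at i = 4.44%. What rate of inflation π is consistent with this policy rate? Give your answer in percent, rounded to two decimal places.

Output 0.55% below potential → ỹ = -0.55.
Collecting π: i = r* + (1 + 0.5) π − 0.5 π* + 0.5 ỹ
1.5 π = 4.44 − 0.24 + 0.5 × 2.24 − 0.5 × (-0.55) = 5.595
π = 5.595 / 1.5 = 3.73

3.73%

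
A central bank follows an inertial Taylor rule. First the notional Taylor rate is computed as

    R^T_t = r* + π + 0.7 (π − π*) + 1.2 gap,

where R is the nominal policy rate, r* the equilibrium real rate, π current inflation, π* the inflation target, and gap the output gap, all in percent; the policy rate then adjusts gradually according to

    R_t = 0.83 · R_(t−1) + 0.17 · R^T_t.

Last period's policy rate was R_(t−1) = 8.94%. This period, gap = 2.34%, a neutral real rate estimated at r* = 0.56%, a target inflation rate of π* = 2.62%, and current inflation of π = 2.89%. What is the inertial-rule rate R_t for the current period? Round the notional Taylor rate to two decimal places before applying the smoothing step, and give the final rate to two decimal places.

8.52%

R^T_t = 0.56 + 2.89 + 0.7 × (2.89 − 2.62) + 1.2 × 2.34
   = 0.56 + 2.89 + 0.189 + 2.808 = 6.45
R_t = 0.83 × 8.94 + 0.17 × 6.45 = 7.4202 + 1.0965 = 8.52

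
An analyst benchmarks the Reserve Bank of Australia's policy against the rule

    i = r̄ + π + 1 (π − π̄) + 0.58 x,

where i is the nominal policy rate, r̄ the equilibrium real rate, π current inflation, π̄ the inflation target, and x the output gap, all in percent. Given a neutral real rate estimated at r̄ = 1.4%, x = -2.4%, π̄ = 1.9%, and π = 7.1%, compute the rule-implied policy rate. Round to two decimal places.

i = 1.4 + 7.1 + 1 × (7.1 − 1.9) + 0.58 × (-2.4)
   = 1.4 + 7.1 + 5.2 − 1.392 = 12.31

12.31%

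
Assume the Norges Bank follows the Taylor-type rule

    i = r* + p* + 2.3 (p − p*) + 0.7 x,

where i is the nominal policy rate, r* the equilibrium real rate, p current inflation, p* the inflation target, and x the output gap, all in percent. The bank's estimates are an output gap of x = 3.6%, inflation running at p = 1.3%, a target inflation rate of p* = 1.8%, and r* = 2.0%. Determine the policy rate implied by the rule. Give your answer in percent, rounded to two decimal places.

i = 2.0 + 1.8 + 2.3 × (1.3 − 1.8) + 0.7 × 3.6
   = 2.0 + 1.8 − 1.15 + 2.52 = 5.17

5.17%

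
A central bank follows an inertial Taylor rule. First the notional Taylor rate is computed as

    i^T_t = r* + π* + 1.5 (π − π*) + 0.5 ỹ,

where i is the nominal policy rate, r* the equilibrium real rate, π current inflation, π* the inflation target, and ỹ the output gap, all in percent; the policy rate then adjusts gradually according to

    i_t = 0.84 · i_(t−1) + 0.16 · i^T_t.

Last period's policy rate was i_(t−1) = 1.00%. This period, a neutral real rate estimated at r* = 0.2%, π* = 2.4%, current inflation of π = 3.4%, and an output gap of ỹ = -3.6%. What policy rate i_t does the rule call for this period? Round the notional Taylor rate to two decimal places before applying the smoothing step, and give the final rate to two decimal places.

i^T_t = 0.2 + 2.4 + 1.5 × (3.4 − 2.4) + 0.5 × (-3.6)
   = 0.2 + 2.4 + 1.5 − 1.8 = 2.30
i_t = 0.84 × 1.00 + 0.16 × 2.30 = 0.84 + 0.368 = 1.21

1.21%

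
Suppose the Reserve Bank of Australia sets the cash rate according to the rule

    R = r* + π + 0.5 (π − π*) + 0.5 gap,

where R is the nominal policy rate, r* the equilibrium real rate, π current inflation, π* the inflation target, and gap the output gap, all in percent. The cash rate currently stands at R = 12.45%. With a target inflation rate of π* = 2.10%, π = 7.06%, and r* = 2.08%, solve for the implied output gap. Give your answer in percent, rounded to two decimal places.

1.66%

0.5 gap = 12.45 − 2.08 − 7.06 − 0.5 × (7.06 − 2.10) = 0.83
gap = 0.83 / 0.5 = 1.66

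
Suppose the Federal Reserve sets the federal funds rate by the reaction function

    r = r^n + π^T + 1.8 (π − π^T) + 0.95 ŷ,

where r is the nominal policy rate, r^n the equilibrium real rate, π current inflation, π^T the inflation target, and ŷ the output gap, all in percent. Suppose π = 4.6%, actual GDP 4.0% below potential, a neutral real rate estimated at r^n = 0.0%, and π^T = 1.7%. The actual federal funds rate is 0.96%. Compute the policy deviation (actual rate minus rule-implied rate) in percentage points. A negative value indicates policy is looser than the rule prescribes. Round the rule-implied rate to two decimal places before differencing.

Output 4.0% below potential → ŷ = -4.0.
r = 0.0 + 1.7 + 1.8 × (4.6 − 1.7) + 0.95 × (-4.0)
   = 0.0 + 1.7 + 5.22 − 3.8 = 3.12
Deviation = 0.96 − 3.12 = -2.16 pp.

-2.16 pp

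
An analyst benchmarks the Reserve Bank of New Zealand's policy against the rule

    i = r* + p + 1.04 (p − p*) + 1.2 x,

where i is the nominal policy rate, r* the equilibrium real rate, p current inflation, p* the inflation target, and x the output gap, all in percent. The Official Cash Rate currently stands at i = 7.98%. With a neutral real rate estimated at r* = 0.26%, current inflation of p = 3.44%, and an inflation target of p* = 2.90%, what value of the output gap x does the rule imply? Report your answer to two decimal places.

3.10%

1.2 x = 7.98 − 0.26 − 3.44 − 1.04 × (3.44 − 2.90) = 3.7184
x = 3.7184 / 1.2 = 3.10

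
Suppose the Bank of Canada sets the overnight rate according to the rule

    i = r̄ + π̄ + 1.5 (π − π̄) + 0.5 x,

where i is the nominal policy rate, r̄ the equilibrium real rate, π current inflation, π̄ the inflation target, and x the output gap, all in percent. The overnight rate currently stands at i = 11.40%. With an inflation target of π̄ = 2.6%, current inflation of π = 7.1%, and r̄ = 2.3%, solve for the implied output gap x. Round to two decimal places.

0.5 x = 11.40 − 2.3 − 2.6 − 1.5 × (7.1 − 2.6) = -0.25
x = -0.25 / 0.5 = -0.50

-0.50%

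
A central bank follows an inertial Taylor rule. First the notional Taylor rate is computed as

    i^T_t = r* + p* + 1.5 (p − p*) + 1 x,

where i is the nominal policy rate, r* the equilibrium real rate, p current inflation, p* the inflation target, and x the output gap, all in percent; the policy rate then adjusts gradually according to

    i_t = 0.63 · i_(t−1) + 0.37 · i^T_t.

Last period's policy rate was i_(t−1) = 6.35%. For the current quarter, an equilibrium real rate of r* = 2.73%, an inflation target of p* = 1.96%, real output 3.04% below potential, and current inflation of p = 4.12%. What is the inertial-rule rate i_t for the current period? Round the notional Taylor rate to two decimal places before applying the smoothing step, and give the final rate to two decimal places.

Output 3.04% below potential → x = -3.04.
i^T_t = 2.73 + 1.96 + 1.5 × (4.12 − 1.96) + 1 × (-3.04)
   = 2.73 + 1.96 + 3.24 − 3.04 = 4.89
i_t = 0.63 × 6.35 + 0.37 × 4.89 = 4.0005 + 1.8093 = 5.81

5.81%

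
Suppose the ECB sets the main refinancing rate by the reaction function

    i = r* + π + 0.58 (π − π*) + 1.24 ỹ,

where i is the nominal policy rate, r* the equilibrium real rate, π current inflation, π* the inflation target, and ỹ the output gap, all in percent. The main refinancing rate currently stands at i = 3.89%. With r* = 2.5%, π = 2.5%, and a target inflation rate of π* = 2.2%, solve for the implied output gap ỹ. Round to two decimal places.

-1.04%

1.24 ỹ = 3.89 − 2.5 − 2.5 − 0.58 × (2.5 − 2.2) = -1.284
ỹ = -1.284 / 1.24 = -1.04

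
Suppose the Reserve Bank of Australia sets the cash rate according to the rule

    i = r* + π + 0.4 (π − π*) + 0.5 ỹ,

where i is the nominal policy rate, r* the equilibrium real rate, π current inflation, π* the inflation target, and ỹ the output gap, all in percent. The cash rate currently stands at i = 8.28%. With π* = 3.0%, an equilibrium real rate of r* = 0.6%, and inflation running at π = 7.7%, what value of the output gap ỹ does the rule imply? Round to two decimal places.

0.5 ỹ = 8.28 − 0.6 − 7.7 − 0.4 × (7.7 − 3.0) = -1.9
ỹ = -1.9 / 0.5 = -3.80

-3.80%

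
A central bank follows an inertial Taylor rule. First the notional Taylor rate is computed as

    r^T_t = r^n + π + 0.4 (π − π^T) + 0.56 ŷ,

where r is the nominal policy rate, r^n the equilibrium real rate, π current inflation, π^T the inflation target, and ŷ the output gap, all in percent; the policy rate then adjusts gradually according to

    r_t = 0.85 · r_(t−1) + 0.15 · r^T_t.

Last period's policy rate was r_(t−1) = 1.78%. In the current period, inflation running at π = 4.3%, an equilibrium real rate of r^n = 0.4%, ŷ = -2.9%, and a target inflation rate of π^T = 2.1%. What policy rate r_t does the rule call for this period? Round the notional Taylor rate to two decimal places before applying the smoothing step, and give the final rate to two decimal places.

2.11%

r^T_t = 0.4 + 4.3 + 0.4 × (4.3 − 2.1) + 0.56 × (-2.9)
   = 0.4 + 4.3 + 0.88 − 1.624 = 3.96
r_t = 0.85 × 1.78 + 0.15 × 3.96 = 1.513 + 0.594 = 2.11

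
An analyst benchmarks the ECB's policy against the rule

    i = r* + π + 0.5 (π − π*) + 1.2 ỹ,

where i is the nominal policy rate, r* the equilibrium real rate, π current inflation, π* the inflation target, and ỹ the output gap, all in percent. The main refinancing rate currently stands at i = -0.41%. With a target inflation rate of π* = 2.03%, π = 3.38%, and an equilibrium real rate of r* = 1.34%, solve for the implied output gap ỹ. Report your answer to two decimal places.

1.2 ỹ = -0.41 − 1.34 − 3.38 − 0.5 × (3.38 − 2.03) = -5.805
ỹ = -5.805 / 1.2 = -4.84

-4.84%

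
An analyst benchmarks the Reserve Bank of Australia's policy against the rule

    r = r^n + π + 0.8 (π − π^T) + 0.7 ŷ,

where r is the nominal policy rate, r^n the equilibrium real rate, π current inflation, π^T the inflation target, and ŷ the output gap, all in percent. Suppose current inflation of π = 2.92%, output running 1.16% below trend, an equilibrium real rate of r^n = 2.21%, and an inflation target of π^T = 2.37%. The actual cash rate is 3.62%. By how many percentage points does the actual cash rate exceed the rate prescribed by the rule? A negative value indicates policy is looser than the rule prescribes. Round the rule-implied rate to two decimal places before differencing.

Output 1.16% below potential → ŷ = -1.16.
r = 2.21 + 2.92 + 0.8 × (2.92 − 2.37) + 0.7 × (-1.16)
   = 2.21 + 2.92 + 0.44 − 0.812 = 4.76
Deviation = 3.62 − 4.76 = -1.14 pp.

-1.14 pp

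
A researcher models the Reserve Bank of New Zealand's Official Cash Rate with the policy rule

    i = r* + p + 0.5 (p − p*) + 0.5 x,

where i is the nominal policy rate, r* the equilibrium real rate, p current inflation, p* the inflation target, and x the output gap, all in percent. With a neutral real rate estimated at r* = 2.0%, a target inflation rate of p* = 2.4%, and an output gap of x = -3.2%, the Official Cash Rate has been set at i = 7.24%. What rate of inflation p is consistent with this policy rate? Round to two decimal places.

5.36%

Collecting p: i = r* + (1 + 0.5) p − 0.5 p* + 0.5 x
1.5 p = 7.24 − 2.0 + 0.5 × 2.4 − 0.5 × (-3.2) = 8.04
p = 8.04 / 1.5 = 5.36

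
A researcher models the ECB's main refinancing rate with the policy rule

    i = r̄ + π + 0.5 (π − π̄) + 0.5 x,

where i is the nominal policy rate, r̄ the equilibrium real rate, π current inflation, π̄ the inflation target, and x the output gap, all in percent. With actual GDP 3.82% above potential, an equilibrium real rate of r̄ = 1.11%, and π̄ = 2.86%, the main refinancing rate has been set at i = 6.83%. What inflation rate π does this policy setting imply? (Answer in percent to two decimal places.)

3.49%

Output 3.82% above potential → x = 3.82.
Collecting π: i = r̄ + (1 + 0.5) π − 0.5 π̄ + 0.5 x
1.5 π = 6.83 − 1.11 + 0.5 × 2.86 − 0.5 × 3.82 = 5.24
π = 5.24 / 1.5 = 3.49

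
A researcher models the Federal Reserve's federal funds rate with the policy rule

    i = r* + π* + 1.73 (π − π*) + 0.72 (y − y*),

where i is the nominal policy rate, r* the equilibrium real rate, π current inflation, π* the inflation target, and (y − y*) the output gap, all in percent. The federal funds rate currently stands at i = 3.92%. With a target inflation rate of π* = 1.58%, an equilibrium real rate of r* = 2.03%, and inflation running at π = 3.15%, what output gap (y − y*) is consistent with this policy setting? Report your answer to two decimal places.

-3.34%

0.72 (y − y*) = 3.92 − 2.03 − 1.58 − 1.73 × (3.15 − 1.58) = -2.4061
(y − y*) = -2.4061 / 0.72 = -3.34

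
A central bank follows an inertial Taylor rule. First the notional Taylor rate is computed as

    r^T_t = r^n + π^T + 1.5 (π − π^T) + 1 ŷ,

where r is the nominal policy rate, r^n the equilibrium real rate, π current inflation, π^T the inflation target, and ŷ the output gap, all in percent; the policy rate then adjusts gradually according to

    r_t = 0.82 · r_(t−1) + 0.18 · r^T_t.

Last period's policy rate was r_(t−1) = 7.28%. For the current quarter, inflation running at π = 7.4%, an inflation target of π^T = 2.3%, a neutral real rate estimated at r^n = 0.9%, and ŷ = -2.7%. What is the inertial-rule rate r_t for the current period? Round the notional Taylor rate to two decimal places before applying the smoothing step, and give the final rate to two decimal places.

7.44%

r^T_t = 0.9 + 2.3 + 1.5 × (7.4 − 2.3) + 1 × (-2.7)
   = 0.9 + 2.3 + 7.65 − 2.7 = 8.15
r_t = 0.82 × 7.28 + 0.18 × 8.15 = 5.9696 + 1.467 = 7.44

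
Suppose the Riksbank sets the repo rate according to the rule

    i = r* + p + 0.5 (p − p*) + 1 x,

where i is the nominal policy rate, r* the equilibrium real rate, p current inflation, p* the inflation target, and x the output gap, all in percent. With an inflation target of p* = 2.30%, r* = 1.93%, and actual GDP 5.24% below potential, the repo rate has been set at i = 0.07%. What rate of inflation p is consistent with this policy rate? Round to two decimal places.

Output 5.24% below potential → x = -5.24.
Collecting p: i = r* + (1 + 0.5) p − 0.5 p* + 1 x
1.5 p = 0.07 − 1.93 + 0.5 × 2.30 − 1 × (-5.24) = 4.53
p = 4.53 / 1.5 = 3.02

3.02%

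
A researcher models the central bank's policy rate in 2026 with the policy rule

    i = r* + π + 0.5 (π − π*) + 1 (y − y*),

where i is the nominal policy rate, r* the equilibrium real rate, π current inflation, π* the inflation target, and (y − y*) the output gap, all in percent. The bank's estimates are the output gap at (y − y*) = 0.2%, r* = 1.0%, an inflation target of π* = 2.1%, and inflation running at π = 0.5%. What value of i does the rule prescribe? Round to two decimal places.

0.90%

i = 1.0 + 0.5 + 0.5 × (0.5 − 2.1) + 1 × 0.2
   = 1.0 + 0.5 − 0.8 + 0.2 = 0.90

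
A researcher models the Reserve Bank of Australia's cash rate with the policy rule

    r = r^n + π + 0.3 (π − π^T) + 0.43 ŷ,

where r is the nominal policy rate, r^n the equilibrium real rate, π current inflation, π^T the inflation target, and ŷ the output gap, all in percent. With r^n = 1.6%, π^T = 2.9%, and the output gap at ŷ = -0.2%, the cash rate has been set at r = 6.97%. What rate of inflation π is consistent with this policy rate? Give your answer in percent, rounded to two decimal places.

Collecting π: r = r^n + (1 + 0.3) π − 0.3 π^T + 0.43 ŷ
1.3 π = 6.97 − 1.6 + 0.3 × 2.9 − 0.43 × (-0.2) = 6.326
π = 6.326 / 1.3 = 4.87

4.87%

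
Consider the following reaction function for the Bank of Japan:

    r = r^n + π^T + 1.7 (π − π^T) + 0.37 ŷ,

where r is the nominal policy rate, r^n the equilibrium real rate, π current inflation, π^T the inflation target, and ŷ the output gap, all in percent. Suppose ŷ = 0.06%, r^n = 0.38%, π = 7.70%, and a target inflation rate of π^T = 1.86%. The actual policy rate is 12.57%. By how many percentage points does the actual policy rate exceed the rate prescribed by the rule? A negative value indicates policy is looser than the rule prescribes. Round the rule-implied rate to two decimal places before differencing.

r = 0.38 + 1.86 + 1.7 × (7.70 − 1.86) + 0.37 × 0.06
   = 0.38 + 1.86 + 9.928 + 0.0222 = 12.19
Deviation = 12.57 − 12.19 = 0.38 pp.

0.38 pp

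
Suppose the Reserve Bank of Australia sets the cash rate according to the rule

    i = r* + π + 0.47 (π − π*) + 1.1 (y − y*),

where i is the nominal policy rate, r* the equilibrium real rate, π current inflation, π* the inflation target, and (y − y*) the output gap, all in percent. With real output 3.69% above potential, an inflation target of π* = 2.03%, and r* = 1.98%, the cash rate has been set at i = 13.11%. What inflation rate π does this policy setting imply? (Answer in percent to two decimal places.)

5.46%

Output 3.69% above potential → (y − y*) = 3.69.
Collecting π: i = r* + (1 + 0.47) π − 0.47 π* + 1.1 (y − y*)
1.47 π = 13.11 − 1.98 + 0.47 × 2.03 − 1.1 × 3.69 = 8.0251
π = 8.0251 / 1.47 = 5.46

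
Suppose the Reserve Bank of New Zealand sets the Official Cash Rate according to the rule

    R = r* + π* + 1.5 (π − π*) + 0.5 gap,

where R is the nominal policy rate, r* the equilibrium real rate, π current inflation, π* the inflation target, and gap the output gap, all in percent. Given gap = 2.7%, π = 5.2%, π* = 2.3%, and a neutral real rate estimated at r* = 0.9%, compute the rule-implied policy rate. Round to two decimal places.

R = 0.9 + 2.3 + 1.5 × (5.2 − 2.3) + 0.5 × 2.7
   = 0.9 + 2.3 + 4.35 + 1.35 = 8.90

8.90%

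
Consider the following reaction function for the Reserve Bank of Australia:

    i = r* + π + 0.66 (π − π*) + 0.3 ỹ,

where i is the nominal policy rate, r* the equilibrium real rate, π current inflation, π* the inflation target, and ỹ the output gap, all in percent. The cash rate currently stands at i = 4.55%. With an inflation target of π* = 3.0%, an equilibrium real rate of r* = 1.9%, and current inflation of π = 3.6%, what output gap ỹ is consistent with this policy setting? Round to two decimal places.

-4.49%

0.3 ỹ = 4.55 − 1.9 − 3.6 − 0.66 × (3.6 − 3.0) = -1.346
ỹ = -1.346 / 0.3 = -4.49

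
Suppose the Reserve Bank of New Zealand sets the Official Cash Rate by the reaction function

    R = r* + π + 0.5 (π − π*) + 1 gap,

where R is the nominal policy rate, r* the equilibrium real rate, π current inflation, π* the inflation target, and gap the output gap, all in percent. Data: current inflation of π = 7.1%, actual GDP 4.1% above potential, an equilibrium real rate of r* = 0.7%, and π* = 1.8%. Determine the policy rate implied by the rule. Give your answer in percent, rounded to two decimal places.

14.55%

Output 4.1% above potential → gap = 4.1.
R = 0.7 + 7.1 + 0.5 × (7.1 − 1.8) + 1 × 4.1
   = 0.7 + 7.1 + 2.65 + 4.1 = 14.55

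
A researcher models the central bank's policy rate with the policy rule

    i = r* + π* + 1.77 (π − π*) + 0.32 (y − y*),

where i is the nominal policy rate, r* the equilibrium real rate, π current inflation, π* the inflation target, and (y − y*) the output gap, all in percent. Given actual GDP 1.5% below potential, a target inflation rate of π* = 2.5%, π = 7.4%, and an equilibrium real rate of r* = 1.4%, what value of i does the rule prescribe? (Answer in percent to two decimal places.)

Output 1.5% below potential → (y − y*) = -1.5.
i = 1.4 + 2.5 + 1.77 × (7.4 − 2.5) + 0.32 × (-1.5)
   = 1.4 + 2.5 + 8.673 − 0.48 = 12.09

12.09%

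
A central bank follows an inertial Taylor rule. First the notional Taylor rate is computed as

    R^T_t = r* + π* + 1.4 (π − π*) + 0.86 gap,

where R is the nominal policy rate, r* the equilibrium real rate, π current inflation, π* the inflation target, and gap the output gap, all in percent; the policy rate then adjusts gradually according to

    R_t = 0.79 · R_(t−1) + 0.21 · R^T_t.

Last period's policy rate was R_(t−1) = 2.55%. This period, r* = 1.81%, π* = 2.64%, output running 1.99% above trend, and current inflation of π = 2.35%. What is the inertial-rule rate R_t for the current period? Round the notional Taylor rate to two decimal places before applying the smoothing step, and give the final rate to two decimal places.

Output 1.99% above potential → gap = 1.99.
R^T_t = 1.81 + 2.64 + 1.4 × (2.35 − 2.64) + 0.86 × 1.99
   = 1.81 + 2.64 − 0.406 + 1.7114 = 5.76
R_t = 0.79 × 2.55 + 0.21 × 5.76 = 2.0145 + 1.2096 = 3.22

3.22%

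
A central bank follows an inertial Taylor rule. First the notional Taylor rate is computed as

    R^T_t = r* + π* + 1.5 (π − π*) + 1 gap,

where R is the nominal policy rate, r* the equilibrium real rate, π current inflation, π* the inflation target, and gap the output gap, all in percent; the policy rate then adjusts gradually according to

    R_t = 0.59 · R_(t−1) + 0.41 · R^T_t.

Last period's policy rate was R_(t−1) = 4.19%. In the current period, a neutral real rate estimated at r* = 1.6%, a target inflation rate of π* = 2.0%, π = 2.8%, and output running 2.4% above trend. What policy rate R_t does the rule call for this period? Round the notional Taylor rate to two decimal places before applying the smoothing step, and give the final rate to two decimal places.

5.42%

Output 2.4% above potential → gap = 2.4.
R^T_t = 1.6 + 2.0 + 1.5 × (2.8 − 2.0) + 1 × 2.4
   = 1.6 + 2 + 1.2 + 2.4 = 7.20
R_t = 0.59 × 4.19 + 0.41 × 7.20 = 2.4721 + 2.952 = 5.42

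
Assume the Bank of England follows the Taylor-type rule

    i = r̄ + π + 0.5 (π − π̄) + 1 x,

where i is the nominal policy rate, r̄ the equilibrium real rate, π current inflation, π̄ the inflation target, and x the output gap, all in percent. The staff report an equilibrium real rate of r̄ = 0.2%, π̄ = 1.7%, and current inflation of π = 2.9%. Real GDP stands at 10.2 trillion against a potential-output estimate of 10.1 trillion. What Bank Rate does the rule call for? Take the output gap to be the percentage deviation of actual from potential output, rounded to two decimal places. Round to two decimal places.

4.69%

Output gap = 100 × (10.2 − 10.1) / 10.1 = 0.99%.
i = 0.20 + 2.90 + 0.5 × (2.90 − 1.70) + 1 × 0.99
   = 0.20 + 2.9 + 0.6 + 0.99 = 4.69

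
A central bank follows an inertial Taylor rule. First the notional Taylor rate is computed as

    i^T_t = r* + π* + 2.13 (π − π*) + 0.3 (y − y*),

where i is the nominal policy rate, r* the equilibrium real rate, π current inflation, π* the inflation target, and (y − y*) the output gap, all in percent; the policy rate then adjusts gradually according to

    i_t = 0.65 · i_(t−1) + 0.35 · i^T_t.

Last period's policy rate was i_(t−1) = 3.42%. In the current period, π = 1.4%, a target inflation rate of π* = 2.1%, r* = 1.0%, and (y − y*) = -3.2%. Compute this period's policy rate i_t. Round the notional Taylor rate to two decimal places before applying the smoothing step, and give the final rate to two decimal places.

2.45%

i^T_t = 1.0 + 2.1 + 2.13 × (1.4 − 2.1) + 0.3 × (-3.2)
   = 1.0 + 2.1 − 1.491 − 0.96 = 0.65
i_t = 0.65 × 3.42 + 0.35 × 0.65 = 2.223 + 0.2275 = 2.45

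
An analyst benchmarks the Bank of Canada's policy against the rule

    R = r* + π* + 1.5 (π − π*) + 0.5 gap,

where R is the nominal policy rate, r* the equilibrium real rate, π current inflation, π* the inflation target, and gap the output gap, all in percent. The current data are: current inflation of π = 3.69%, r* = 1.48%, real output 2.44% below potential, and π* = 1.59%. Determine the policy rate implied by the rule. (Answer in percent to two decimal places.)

5.00%

Output 2.44% below potential → gap = -2.44.
R = 1.48 + 1.59 + 1.5 × (3.69 − 1.59) + 0.5 × (-2.44)
   = 1.48 + 1.59 + 3.15 − 1.22 = 5.00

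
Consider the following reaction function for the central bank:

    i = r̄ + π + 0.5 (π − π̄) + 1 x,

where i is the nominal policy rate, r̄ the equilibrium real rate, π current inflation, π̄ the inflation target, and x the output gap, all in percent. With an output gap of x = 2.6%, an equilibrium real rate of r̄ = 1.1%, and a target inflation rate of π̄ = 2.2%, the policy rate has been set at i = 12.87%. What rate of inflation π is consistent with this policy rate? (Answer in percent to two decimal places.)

Collecting π: i = r̄ + (1 + 0.5) π − 0.5 π̄ + 1 x
1.5 π = 12.87 − 1.1 + 0.5 × 2.2 − 1 × 2.6 = 10.27
π = 10.27 / 1.5 = 6.85

6.85%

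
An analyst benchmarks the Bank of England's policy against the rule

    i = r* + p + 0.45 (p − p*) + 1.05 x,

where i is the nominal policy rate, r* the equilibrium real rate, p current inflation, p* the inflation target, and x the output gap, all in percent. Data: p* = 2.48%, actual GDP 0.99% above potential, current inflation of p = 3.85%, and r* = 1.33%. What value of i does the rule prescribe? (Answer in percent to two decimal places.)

6.84%

Output 0.99% above potential → x = 0.99.
i = 1.33 + 3.85 + 0.45 × (3.85 − 2.48) + 1.05 × 0.99
   = 1.33 + 3.85 + 0.6165 + 1.0395 = 6.84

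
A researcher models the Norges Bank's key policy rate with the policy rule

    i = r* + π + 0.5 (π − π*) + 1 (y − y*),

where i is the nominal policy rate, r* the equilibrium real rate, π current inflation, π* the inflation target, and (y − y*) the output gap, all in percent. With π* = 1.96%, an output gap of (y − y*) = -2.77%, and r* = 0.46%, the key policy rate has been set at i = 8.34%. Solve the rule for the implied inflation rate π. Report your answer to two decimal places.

7.75%

Collecting π: i = r* + (1 + 0.5) π − 0.5 π* + 1 (y − y*)
1.5 π = 8.34 − 0.46 + 0.5 × 1.96 − 1 × (-2.77) = 11.63
π = 11.63 / 1.5 = 7.75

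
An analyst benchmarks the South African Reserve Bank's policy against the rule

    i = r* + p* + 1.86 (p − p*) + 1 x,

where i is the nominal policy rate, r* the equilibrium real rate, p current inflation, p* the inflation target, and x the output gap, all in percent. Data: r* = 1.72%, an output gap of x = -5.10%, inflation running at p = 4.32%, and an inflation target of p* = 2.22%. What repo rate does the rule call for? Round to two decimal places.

2.75%

i = 1.72 + 2.22 + 1.86 × (4.32 − 2.22) + 1 × (-5.10)
   = 1.72 + 2.22 + 3.906 − 5.1 = 2.75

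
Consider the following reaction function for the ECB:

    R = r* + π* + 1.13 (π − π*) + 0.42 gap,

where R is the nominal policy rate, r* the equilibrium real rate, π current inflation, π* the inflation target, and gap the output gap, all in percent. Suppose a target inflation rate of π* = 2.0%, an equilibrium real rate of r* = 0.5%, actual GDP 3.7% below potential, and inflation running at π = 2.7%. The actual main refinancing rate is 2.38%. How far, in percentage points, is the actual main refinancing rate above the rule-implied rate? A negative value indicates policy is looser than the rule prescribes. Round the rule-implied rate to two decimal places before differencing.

Output 3.7% below potential → gap = -3.7.
R = 0.5 + 2.0 + 1.13 × (2.7 − 2.0) + 0.42 × (-3.7)
   = 0.5 + 2 + 0.791 − 1.554 = 1.74
Deviation = 2.38 − 1.74 = 0.64 pp.

0.64 pp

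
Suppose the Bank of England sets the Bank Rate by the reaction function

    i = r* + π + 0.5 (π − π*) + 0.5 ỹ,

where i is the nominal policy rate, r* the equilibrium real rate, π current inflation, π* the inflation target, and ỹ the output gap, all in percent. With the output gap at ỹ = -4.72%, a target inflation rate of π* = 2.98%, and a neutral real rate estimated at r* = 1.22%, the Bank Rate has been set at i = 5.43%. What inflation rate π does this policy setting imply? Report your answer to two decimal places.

Collecting π: i = r* + (1 + 0.5) π − 0.5 π* + 0.5 ỹ
1.5 π = 5.43 − 1.22 + 0.5 × 2.98 − 0.5 × (-4.72) = 8.06
π = 8.06 / 1.5 = 5.37

5.37%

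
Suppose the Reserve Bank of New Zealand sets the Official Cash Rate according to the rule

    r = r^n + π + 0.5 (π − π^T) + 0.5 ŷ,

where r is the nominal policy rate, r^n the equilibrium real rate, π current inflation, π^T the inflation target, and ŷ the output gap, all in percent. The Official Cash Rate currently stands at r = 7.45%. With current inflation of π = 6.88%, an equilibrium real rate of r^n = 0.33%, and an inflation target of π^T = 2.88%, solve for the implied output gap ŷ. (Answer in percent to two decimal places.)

-3.52%

0.5 ŷ = 7.45 − 0.33 − 6.88 − 0.5 × (6.88 − 2.88) = -1.76
ŷ = -1.76 / 0.5 = -3.52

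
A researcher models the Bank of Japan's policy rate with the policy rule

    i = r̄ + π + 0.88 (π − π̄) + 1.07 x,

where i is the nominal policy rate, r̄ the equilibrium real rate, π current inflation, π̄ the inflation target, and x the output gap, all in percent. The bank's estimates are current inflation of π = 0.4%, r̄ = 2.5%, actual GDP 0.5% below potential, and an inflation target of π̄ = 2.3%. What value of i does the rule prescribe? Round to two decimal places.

Output 0.5% below potential → x = -0.5.
i = 2.5 + 0.4 + 0.88 × (0.4 − 2.3) + 1.07 × (-0.5)
   = 2.5 + 0.4 − 1.672 − 0.535 = 0.69

0.69%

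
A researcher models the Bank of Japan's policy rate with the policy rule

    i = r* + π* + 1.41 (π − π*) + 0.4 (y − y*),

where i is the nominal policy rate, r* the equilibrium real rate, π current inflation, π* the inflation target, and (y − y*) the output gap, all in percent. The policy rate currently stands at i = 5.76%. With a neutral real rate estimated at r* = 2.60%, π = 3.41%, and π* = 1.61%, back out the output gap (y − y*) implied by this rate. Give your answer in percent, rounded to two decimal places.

-2.47%

0.4 (y − y*) = 5.76 − 2.60 − 1.61 − 1.41 × (3.41 − 1.61) = -0.988
(y − y*) = -0.988 / 0.4 = -2.47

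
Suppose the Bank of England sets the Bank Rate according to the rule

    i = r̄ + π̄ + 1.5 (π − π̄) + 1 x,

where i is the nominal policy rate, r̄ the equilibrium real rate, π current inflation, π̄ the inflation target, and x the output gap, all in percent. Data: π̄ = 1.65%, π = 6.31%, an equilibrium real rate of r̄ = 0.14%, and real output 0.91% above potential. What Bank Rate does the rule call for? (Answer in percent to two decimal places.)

Output 0.91% above potential → x = 0.91.
i = 0.14 + 1.65 + 1.5 × (6.31 − 1.65) + 1 × 0.91
   = 0.14 + 1.65 + 6.99 + 0.91 = 9.69

9.69%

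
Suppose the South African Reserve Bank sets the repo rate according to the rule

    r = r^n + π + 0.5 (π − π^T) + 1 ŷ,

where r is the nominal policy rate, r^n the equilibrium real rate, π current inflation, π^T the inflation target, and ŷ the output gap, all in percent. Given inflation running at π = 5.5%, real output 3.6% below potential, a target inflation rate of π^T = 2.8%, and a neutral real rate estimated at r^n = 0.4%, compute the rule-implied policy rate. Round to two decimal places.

3.65%

Output 3.6% below potential → ŷ = -3.6.
r = 0.4 + 5.5 + 0.5 × (5.5 − 2.8) + 1 × (-3.6)
   = 0.4 + 5.5 + 1.35 − 3.6 = 3.65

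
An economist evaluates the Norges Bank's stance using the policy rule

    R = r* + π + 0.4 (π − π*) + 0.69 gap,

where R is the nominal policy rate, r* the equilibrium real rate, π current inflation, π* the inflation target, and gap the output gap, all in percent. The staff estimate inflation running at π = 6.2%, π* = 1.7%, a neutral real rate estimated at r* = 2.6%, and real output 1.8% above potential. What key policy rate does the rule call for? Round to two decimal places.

11.84%

Output 1.8% above potential → gap = 1.8.
R = 2.6 + 6.2 + 0.4 × (6.2 − 1.7) + 0.69 × 1.8
   = 2.6 + 6.2 + 1.8 + 1.242 = 11.84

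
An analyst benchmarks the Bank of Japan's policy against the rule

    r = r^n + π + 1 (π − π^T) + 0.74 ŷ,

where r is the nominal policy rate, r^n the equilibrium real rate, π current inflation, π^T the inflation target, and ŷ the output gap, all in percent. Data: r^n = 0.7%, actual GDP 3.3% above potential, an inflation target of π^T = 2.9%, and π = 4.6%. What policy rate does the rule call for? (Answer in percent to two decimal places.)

9.44%

Output 3.3% above potential → ŷ = 3.3.
r = 0.7 + 4.6 + 1 × (4.6 − 2.9) + 0.74 × 3.3
   = 0.7 + 4.6 + 1.7 + 2.442 = 9.44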